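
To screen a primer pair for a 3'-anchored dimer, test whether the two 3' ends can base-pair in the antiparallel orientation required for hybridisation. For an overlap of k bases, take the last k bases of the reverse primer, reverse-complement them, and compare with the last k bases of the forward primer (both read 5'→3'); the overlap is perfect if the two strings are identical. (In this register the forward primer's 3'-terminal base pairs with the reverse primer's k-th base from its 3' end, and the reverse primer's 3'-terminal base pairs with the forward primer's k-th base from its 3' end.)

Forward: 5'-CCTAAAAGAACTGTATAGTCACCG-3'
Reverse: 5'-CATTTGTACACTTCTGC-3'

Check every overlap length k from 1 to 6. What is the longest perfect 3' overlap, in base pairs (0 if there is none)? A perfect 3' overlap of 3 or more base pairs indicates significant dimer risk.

Last 6 bases (5'→3') — forward …TCACCG, reverse …TTCTGC.
Reverse complement of the reverse primer's last 6 bases: GCAGAA; its first k bases are the reverse complement of the reverse primer's last k bases, so a perfect k-base overlap needs the forward primer's last k bases to equal them.
Comparing (forward last k vs required): k=1: G vs G ✓; k=2: CG vs GC ✗; k=3: CCG vs GCA ✗; k=4: ACCG vs GCAG ✗; k=5: CACCG vs GCAGA ✗; k=6: TCACCG vs GCAGAA ✗.
Only k = 1 is perfect, so the longest perfect 3' overlap is 1.

Longest perfect overlap: 1 complementary base pair; below the dimer-risk threshold (threshold 3).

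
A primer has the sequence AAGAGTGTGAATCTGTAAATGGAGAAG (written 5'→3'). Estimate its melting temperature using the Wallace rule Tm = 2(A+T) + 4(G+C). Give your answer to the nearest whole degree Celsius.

Base counts: A=11, T=6, G=9, C=1 (length 27).
Tm = 2·(11+6) + 4·(9+1) = 2·17 + 4·10 = 34 + 40 = 74°C.

74°C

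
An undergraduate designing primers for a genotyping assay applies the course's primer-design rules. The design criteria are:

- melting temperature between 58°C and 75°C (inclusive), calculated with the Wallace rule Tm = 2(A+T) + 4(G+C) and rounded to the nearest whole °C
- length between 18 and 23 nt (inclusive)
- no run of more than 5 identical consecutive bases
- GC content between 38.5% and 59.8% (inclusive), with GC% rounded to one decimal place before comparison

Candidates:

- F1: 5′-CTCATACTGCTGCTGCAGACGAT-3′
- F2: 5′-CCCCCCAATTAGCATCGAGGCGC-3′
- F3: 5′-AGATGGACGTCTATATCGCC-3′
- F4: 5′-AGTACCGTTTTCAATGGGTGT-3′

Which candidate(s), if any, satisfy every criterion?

F1, F3 and F4.

F1 (23 nt, A=5 T=6 G=5 C=7): Tm = 2·11 + 4·12 = 70°C ✓; length 23 ✓; longest run = 1 ✓; GC 12/23 = 52.2% ✓ — passes.
F2 (23 nt, A=5 T=3 G=5 C=10): Tm = 2·8 + 4·15 = 76°C, outside 58–75°C ✗; length 23 ✓; longest run = 6, exceeds 5 ✗; GC 15/23 = 65.2%, outside 38.5–59.8% ✗ — fails.
F3 (20 nt, A=5 T=5 G=5 C=5): Tm = 2·10 + 4·10 = 60°C ✓; length 20 ✓; longest run = 2 ✓; GC 10/20 = 50.0% ✓ — passes.
F4 (21 nt, A=4 T=8 G=6 C=3): Tm = 2·12 + 4·9 = 60°C ✓; length 21 ✓; longest run = 4 ✓; GC 9/21 = 42.9% ✓ — passes.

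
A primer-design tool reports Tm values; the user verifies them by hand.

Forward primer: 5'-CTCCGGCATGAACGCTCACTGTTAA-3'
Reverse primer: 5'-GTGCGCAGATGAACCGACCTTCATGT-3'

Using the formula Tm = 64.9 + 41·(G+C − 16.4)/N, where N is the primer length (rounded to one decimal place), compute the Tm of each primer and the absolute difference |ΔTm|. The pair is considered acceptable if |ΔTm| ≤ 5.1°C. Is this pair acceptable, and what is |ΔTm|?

|ΔTm| = 1.8°C; the pair is acceptable.

Forward: G+C = 13, N = 25 → Tm = 64.9 + 41·(13 − 16.4)/25 = 59.3°C.
Reverse: G+C = 14, N = 26 → Tm = 64.9 + 41·(14 − 16.4)/26 = 61.1°C.
|ΔTm| = |59.3 − 61.1| = 1.8°C, ≤ 5.1°C.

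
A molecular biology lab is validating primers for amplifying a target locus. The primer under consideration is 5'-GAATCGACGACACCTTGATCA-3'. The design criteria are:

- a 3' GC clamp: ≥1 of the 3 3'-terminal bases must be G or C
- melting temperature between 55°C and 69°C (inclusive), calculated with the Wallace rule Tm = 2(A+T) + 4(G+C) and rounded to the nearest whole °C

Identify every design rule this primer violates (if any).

Base counts: A=7, T=4, G=4, C=6 (length 21).
GC clamp: 3' end TCA has 1 G/C ✓
Tm: Tm = 2·11 + 4·10 = 62°C ✓

Meets all criteria.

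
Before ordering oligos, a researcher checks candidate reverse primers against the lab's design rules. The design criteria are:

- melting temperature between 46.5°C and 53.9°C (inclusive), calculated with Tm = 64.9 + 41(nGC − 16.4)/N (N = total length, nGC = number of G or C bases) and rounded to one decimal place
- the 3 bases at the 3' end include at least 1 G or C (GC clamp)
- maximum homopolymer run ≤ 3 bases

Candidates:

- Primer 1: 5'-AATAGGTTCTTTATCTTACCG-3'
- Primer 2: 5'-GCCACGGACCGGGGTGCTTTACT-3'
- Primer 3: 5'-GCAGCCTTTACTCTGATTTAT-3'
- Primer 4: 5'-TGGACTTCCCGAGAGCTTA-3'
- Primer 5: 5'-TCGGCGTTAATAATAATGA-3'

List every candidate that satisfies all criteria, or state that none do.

Primer 1 only.

Primer 1 (21 nt, A=5 T=9 G=3 C=4): Tm = 64.9 + 41·(7 − 16.4)/21 = 46.5°C ✓; 3' end CCG has 3 G/C ✓; longest run = 3 ✓ — passes.
Primer 2 (23 nt, A=3 T=5 G=8 C=7): Tm = 64.9 + 41·(15 − 16.4)/23 = 62.4°C, outside 46.5–53.9°C ✗; 3' end ACT has 1 G/C ✓; longest run = 4, exceeds 3 ✗ — fails.
Primer 3 (21 nt, A=4 T=9 G=3 C=5): Tm = 64.9 + 41·(8 − 16.4)/21 = 48.5°C ✓; 3' end TAT has 0 G/C, need ≥1 ✗; longest run = 3 ✓ — fails.
Primer 4 (19 nt, A=4 T=5 G=5 C=5): Tm = 64.9 + 41·(10 − 16.4)/19 = 51.1°C ✓; 3' end TTA has 0 G/C, need ≥1 ✗; longest run = 3 ✓ — fails.
Primer 5 (19 nt, A=7 T=6 G=4 C=2): Tm = 64.9 + 41·(6 − 16.4)/19 = 42.5°C, outside 46.5–53.9°C ✗; 3' end TGA has 1 G/C ✓; longest run = 2 ✓ — fails.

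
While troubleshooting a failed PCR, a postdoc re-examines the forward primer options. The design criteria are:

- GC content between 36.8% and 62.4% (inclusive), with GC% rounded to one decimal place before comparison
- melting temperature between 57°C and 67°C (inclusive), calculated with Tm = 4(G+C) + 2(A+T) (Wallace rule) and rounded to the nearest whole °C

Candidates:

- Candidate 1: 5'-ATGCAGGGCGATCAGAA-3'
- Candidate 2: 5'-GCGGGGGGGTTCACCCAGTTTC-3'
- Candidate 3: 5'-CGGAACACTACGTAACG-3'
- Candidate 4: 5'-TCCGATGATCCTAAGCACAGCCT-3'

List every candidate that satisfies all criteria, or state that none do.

Candidate 1 (17 nt, A=6 T=2 G=6 C=3): GC 9/17 = 52.9% ✓; Tm = 2·8 + 4·9 = 52°C, outside 57–67°C ✗ — fails.
Candidate 2 (22 nt, A=2 T=5 G=9 C=6): GC 15/22 = 68.2%, outside 36.8–62.4% ✗; Tm = 2·7 + 4·15 = 74°C, outside 57–67°C ✗ — fails.
Candidate 3 (17 nt, A=6 T=2 G=4 C=5): GC 9/17 = 52.9% ✓; Tm = 2·8 + 4·9 = 52°C, outside 57–67°C ✗ — fails.
Candidate 4 (23 nt, A=6 T=5 G=4 C=8): GC 12/23 = 52.2% ✓; Tm = 2·11 + 4·12 = 70°C, outside 57–67°C ✗ — fails.

None of the candidates satisfy all criteria.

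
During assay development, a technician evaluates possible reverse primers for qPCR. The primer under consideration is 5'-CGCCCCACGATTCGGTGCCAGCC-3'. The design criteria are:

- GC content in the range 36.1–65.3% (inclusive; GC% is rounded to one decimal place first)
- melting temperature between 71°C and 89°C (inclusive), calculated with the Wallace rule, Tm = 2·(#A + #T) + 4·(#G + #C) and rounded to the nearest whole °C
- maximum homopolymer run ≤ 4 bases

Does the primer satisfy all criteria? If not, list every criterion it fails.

Fails: GC content.

Base counts: A=3, T=3, G=6, C=11 (length 23).
GC content: GC 17/23 = 73.9%, outside 36.1–65.3% ✗
Tm: Tm = 2·6 + 4·17 = 80°C ✓
homopolymer run: longest run = 4 ✓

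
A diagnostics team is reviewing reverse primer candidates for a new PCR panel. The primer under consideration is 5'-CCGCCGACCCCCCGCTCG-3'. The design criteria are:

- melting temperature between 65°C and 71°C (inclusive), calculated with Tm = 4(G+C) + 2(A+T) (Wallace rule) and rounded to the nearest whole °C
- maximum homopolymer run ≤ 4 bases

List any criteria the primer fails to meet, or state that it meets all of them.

Fails: homopolymer run.

Base counts: A=1, T=1, G=4, C=12 (length 18).
Tm: Tm = 2·2 + 4·16 = 68°C ✓
homopolymer run: longest run = 6, exceeds 4 ✗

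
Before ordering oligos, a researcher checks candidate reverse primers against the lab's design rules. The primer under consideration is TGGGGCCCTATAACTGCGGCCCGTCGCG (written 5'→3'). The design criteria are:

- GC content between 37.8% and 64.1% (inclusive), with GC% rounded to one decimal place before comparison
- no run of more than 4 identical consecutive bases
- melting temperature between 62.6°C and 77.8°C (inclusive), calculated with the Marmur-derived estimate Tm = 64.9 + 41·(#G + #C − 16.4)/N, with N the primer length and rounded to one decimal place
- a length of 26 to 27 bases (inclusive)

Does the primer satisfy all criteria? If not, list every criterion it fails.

Fails: GC content, length.

Base counts: A=3, T=5, G=10, C=10 (length 28).
GC content: GC 20/28 = 71.4%, outside 37.8–64.1% ✗
homopolymer run: longest run = 4 ✓
Tm: Tm = 64.9 + 41·(20 − 16.4)/28 = 70.2°C ✓
length: length 28, outside 26–27 ✗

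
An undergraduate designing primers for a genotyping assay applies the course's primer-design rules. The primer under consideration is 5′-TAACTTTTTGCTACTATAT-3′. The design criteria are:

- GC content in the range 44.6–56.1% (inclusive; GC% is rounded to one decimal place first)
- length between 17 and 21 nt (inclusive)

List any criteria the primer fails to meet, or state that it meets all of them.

Base counts: A=5, T=10, G=1, C=3 (length 19).
GC content: GC 4/19 = 21.1%, outside 44.6–56.1% ✗
length: length 19 ✓

Fails: GC content.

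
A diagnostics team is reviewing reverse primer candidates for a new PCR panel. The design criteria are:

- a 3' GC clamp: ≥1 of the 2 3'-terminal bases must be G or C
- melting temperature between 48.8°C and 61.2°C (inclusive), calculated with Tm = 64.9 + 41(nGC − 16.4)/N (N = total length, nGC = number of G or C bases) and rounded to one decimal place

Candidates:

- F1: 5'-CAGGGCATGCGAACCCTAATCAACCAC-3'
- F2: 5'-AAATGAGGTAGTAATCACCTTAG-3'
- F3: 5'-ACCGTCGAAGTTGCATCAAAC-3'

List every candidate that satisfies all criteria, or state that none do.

F1 (27 nt, A=9 T=3 G=5 C=10): 3' end AC has 1 G/C ✓; Tm = 64.9 + 41·(15 − 16.4)/27 = 62.8°C, outside 48.8–61.2°C ✗ — fails.
F2 (23 nt, A=9 T=6 G=5 C=3): 3' end AG has 1 G/C ✓; Tm = 64.9 + 41·(8 − 16.4)/23 = 49.9°C ✓ — passes.
F3 (21 nt, A=7 T=4 G=4 C=6): 3' end AC has 1 G/C ✓; Tm = 64.9 + 41·(10 − 16.4)/21 = 52.4°C ✓ — passes.

F2 and F3.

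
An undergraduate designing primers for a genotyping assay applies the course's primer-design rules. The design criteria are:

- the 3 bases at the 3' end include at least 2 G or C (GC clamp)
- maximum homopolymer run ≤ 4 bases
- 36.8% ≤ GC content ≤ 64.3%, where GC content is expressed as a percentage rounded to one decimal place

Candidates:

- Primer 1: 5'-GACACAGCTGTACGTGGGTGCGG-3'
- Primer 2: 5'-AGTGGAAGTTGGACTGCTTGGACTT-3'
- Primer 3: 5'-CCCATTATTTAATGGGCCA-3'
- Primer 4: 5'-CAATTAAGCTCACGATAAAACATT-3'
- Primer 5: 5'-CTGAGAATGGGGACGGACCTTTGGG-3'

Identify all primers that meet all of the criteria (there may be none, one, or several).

Primer 3 and Primer 5.

Primer 1 (23 nt, A=4 T=4 G=10 C=5): 3' end CGG has 3 G/C ✓; longest run = 3 ✓; GC 15/23 = 65.2%, outside 36.8–64.3% ✗ — fails.
Primer 2 (25 nt, A=5 T=8 G=9 C=3): 3' end CTT has 1 G/C, need ≥2 ✗; longest run = 2 ✓; GC 12/25 = 48.0% ✓ — fails.
Primer 3 (19 nt, A=5 T=6 G=3 C=5): 3' end CCA has 2 G/C ✓; longest run = 3 ✓; GC 8/19 = 42.1% ✓ — passes.
Primer 4 (24 nt, A=11 T=6 G=2 C=5): 3' end ATT has 0 G/C, need ≥2 ✗; longest run = 4 ✓; GC 7/24 = 29.2%, outside 36.8–64.3% ✗ — fails.
Primer 5 (25 nt, A=5 T=5 G=11 C=4): 3' end GGG has 3 G/C ✓; longest run = 4 ✓; GC 15/25 = 60.0% ✓ — passes.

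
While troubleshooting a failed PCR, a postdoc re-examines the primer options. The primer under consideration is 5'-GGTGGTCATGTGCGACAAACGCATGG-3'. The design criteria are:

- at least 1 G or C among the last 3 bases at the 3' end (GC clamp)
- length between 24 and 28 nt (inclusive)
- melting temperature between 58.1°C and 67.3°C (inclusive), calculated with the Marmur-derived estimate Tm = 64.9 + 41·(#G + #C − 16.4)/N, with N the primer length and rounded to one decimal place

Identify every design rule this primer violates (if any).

Meets all criteria.

Base counts: A=6, T=5, G=10, C=5 (length 26).
GC clamp: 3' end TGG has 2 G/C ✓
length: length 26 ✓
Tm: Tm = 64.9 + 41·(15 − 16.4)/26 = 62.7°C ✓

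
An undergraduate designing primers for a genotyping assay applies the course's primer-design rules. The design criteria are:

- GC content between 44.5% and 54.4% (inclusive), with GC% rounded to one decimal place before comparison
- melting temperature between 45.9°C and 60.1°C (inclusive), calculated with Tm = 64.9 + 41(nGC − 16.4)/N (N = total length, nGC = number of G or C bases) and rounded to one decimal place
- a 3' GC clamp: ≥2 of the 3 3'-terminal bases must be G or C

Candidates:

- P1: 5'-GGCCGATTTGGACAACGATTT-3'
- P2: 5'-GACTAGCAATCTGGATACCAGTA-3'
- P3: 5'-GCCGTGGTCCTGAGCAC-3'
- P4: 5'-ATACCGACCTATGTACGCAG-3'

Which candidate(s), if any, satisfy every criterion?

P4 only.

P1 (21 nt, A=5 T=6 G=6 C=4): GC 10/21 = 47.6% ✓; Tm = 64.9 + 41·(10 − 16.4)/21 = 52.4°C ✓; 3' end TTT has 0 G/C, need ≥2 ✗ — fails.
P2 (23 nt, A=8 T=5 G=5 C=5): GC 10/23 = 43.5%, outside 44.5–54.4% ✗; Tm = 64.9 + 41·(10 − 16.4)/23 = 53.5°C ✓; 3' end GTA has 1 G/C, need ≥2 ✗ — fails.
P3 (17 nt, A=2 T=3 G=6 C=6): GC 12/17 = 70.6%, outside 44.5–54.4% ✗; Tm = 64.9 + 41·(12 − 16.4)/17 = 54.3°C ✓; 3' end CAC has 2 G/C ✓ — fails.
P4 (20 nt, A=6 T=4 G=4 C=6): GC 10/20 = 50.0% ✓; Tm = 64.9 + 41·(10 − 16.4)/20 = 51.8°C ✓; 3' end CAG has 2 G/C ✓ — passes.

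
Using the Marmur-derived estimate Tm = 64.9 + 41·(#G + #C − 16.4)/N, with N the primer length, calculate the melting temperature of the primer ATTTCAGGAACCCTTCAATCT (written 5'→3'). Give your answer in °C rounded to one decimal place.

Base counts: A=6, T=7, G=2, C=6; G+C = 8, N = 21.
Tm = 64.9 + 41·(8 − 16.4)/21 = 64.9 + -344.40/21 = 48.5°C.

48.5°C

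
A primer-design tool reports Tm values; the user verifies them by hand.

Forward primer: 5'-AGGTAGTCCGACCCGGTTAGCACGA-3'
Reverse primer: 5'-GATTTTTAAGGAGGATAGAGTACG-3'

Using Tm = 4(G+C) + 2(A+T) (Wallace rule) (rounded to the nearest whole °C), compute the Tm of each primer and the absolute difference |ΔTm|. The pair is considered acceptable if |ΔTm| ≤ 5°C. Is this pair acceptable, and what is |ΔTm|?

Forward: A=6 T=4 G=8 C=7 → Tm = 2·10 + 4·15 = 80°C.
Reverse: A=8 T=7 G=8 C=1 → Tm = 2·15 + 4·9 = 66°C.
|ΔTm| = |80 − 66| = 14°C, > 5°C.

|ΔTm| = 14°C; the pair is not acceptable.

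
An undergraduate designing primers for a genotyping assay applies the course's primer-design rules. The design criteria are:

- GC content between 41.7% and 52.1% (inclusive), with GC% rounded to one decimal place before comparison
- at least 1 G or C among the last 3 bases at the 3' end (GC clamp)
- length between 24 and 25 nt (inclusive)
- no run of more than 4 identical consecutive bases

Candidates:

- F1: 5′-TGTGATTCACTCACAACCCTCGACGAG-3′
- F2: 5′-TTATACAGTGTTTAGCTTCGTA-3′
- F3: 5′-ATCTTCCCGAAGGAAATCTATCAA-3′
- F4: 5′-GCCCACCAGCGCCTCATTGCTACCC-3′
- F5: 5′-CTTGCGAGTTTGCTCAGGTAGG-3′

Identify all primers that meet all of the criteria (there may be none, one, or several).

None of the candidates satisfy all criteria.

F1 (27 nt, A=7 T=6 G=5 C=9): GC 14/27 = 51.9% ✓; 3' end GAG has 2 G/C ✓; length 27, outside 24–25 ✗; longest run = 3 ✓ — fails.
F2 (22 nt, A=5 T=10 G=4 C=3): GC 7/22 = 31.8%, outside 41.7–52.1% ✗; 3' end GTA has 1 G/C ✓; length 22, outside 24–25 ✗; longest run = 3 ✓ — fails.
F3 (24 nt, A=9 T=6 G=3 C=6): GC 9/24 = 37.5%, outside 41.7–52.1% ✗; 3' end CAA has 1 G/C ✓; length 24 ✓; longest run = 3 ✓ — fails.
F4 (25 nt, A=4 T=4 G=4 C=13): GC 17/25 = 68.0%, outside 41.7–52.1% ✗; 3' end CCC has 3 G/C ✓; length 25 ✓; longest run = 3 ✓ — fails.
F5 (22 nt, A=3 T=7 G=8 C=4): GC 12/22 = 54.5%, outside 41.7–52.1% ✗; 3' end AGG has 2 G/C ✓; length 22, outside 24–25 ✗; longest run = 3 ✓ — fails.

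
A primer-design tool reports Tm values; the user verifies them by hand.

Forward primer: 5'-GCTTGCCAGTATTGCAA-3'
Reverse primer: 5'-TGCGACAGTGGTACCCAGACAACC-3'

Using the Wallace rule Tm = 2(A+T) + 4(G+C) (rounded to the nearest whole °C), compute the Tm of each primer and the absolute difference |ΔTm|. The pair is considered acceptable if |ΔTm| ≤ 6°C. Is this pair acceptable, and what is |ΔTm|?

|ΔTm| = 26°C; the pair is not acceptable.

Forward: A=4 T=5 G=4 C=4 → Tm = 2·9 + 4·8 = 50°C.
Reverse: A=7 T=3 G=6 C=8 → Tm = 2·10 + 4·14 = 76°C.
|ΔTm| = |50 − 76| = 26°C, > 6°C.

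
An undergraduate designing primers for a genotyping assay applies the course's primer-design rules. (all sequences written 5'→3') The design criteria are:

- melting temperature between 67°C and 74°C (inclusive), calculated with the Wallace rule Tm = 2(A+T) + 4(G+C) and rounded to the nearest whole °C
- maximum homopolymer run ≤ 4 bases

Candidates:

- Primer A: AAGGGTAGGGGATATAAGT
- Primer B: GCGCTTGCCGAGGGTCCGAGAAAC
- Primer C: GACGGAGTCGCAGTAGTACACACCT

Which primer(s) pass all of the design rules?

Primer A (19 nt, A=7 T=4 G=8 C=0): Tm = 2·11 + 4·8 = 54°C, outside 67–74°C ✗; longest run = 4 ✓ — fails.
Primer B (24 nt, A=5 T=3 G=9 C=7): Tm = 2·8 + 4·16 = 80°C, outside 67–74°C ✗; longest run = 3 ✓ — fails.
Primer C (25 nt, A=7 T=4 G=7 C=7): Tm = 2·11 + 4·14 = 78°C, outside 67–74°C ✗; longest run = 2 ✓ — fails.

None of the candidates satisfy all criteria.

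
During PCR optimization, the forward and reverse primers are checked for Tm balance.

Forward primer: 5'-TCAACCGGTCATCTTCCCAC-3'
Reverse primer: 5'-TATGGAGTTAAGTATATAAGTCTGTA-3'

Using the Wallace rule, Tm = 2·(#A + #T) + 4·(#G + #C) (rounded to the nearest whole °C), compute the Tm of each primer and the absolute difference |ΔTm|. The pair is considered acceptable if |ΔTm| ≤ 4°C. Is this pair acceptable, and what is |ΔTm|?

|ΔTm| = 4°C; the pair is acceptable.

Forward: A=4 T=5 G=2 C=9 → Tm = 2·9 + 4·11 = 62°C.
Reverse: A=9 T=10 G=6 C=1 → Tm = 2·19 + 4·7 = 66°C.
|ΔTm| = |62 − 66| = 4°C, ≤ 4°C.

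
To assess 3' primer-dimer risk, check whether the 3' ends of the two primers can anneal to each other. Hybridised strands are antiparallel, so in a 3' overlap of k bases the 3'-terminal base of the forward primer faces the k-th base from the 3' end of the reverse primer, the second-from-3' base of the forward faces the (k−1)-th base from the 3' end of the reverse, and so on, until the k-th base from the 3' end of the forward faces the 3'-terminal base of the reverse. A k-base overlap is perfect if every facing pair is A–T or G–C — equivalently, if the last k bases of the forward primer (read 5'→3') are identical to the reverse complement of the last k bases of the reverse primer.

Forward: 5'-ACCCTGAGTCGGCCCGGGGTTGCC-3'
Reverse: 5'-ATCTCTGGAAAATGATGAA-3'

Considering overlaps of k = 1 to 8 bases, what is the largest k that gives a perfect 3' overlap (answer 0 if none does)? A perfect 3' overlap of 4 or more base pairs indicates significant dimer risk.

Last 8 bases (5'→3') — forward …GGGTTGCC, reverse …ATGATGAA.
Reverse complement of the reverse primer's last 8 bases: TTCATCAT; its first k bases are the reverse complement of the reverse primer's last k bases, so a perfect k-base overlap needs the forward primer's last k bases to equal them.
Comparing (forward last k vs required): k=1: C vs T ✗; k=2: CC vs TT ✗; k=3: GCC vs TTC ✗; k=4: TGCC vs TTCA ✗; k=5: TTGCC vs TTCAT ✗; k=6: GTTGCC vs TTCATC ✗; k=7: GGTTGCC vs TTCATCA ✗; k=8: GGGTTGCC vs TTCATCAT ✗.
No overlap length from 1 to 8 is perfect, so the longest perfect 3' overlap is 0.

Longest perfect overlap: 0 complementary base pairs; below the dimer-risk threshold (threshold 4).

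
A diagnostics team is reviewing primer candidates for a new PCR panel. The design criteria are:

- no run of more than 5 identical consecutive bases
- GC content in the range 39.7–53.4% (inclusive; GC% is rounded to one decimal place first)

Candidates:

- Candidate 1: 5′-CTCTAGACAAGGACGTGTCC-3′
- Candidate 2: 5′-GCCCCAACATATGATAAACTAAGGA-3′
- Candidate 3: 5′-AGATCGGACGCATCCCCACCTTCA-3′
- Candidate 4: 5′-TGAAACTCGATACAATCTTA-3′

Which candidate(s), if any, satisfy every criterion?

Candidate 2 only.

Candidate 1 (20 nt, A=5 T=4 G=5 C=6): longest run = 2 ✓; GC 11/20 = 55.0%, outside 39.7–53.4% ✗ — fails.
Candidate 2 (25 nt, A=11 T=4 G=4 C=6): longest run = 4 ✓; GC 10/25 = 40.0% ✓ — passes.
Candidate 3 (24 nt, A=6 T=4 G=4 C=10): longest run = 4 ✓; GC 14/24 = 58.3%, outside 39.7–53.4% ✗ — fails.
Candidate 4 (20 nt, A=8 T=6 G=2 C=4): longest run = 3 ✓; GC 6/20 = 30.0%, outside 39.7–53.4% ✗ — fails.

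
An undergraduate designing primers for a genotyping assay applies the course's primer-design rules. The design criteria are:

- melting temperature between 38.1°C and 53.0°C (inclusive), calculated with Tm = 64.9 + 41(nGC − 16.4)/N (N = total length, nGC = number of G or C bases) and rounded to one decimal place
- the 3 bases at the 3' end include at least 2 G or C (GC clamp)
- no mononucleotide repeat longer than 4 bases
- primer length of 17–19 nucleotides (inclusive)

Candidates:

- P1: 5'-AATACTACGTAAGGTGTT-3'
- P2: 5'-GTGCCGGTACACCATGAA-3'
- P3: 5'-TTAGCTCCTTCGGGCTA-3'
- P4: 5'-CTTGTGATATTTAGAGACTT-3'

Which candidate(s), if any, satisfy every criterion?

None of the candidates satisfy all criteria.

P1 (18 nt, A=6 T=6 G=4 C=2): Tm = 64.9 + 41·(6 − 16.4)/18 = 41.2°C ✓; 3' end GTT has 1 G/C, need ≥2 ✗; longest run = 2 ✓; length 18 ✓ — fails.
P2 (18 nt, A=5 T=3 G=5 C=5): Tm = 64.9 + 41·(10 − 16.4)/18 = 50.3°C ✓; 3' end GAA has 1 G/C, need ≥2 ✗; longest run = 2 ✓; length 18 ✓ — fails.
P3 (17 nt, A=2 T=6 G=4 C=5): Tm = 64.9 + 41·(9 − 16.4)/17 = 47.1°C ✓; 3' end CTA has 1 G/C, need ≥2 ✗; longest run = 3 ✓; length 17 ✓ — fails.
P4 (20 nt, A=5 T=9 G=4 C=2): Tm = 64.9 + 41·(6 − 16.4)/20 = 43.6°C ✓; 3' end CTT has 1 G/C, need ≥2 ✗; longest run = 3 ✓; length 20, outside 17–19 ✗ — fails.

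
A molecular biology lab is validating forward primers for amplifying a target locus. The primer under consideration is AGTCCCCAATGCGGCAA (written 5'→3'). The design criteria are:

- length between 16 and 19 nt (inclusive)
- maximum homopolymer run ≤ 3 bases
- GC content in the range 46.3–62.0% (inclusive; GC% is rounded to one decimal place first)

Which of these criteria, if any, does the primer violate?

Base counts: A=5, T=2, G=4, C=6 (length 17).
length: length 17 ✓
homopolymer run: longest run = 4, exceeds 3 ✗
GC content: GC 10/17 = 58.8% ✓

Fails: homopolymer run.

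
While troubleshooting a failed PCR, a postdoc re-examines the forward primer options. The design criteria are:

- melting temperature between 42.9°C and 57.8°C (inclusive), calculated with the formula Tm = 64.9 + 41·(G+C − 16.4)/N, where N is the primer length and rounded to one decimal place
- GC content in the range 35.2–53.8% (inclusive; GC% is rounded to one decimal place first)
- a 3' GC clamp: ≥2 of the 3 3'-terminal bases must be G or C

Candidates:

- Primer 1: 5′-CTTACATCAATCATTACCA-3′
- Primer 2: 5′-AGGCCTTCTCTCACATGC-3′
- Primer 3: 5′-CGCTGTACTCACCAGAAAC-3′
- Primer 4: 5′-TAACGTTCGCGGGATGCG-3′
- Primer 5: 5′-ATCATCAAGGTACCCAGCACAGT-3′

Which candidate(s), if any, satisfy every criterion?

None of the candidates satisfy all criteria.

Primer 1 (19 nt, A=7 T=6 G=0 C=6): Tm = 64.9 + 41·(6 − 16.4)/19 = 42.5°C, outside 42.9–57.8°C ✗; GC 6/19 = 31.6%, outside 35.2–53.8% ✗; 3' end CCA has 2 G/C ✓ — fails.
Primer 2 (18 nt, A=3 T=5 G=3 C=7): Tm = 64.9 + 41·(10 − 16.4)/18 = 50.3°C ✓; GC 10/18 = 55.6%, outside 35.2–53.8% ✗; 3' end TGC has 2 G/C ✓ — fails.
Primer 3 (19 nt, A=6 T=3 G=3 C=7): Tm = 64.9 + 41·(10 − 16.4)/19 = 51.1°C ✓; GC 10/19 = 52.6% ✓; 3' end AAC has 1 G/C, need ≥2 ✗ — fails.
Primer 4 (18 nt, A=3 T=4 G=7 C=4): Tm = 64.9 + 41·(11 − 16.4)/18 = 52.6°C ✓; GC 11/18 = 61.1%, outside 35.2–53.8% ✗; 3' end GCG has 3 G/C ✓ — fails.
Primer 5 (23 nt, A=8 T=4 G=4 C=7): Tm = 64.9 + 41·(11 − 16.4)/23 = 55.3°C ✓; GC 11/23 = 47.8% ✓; 3' end AGT has 1 G/C, need ≥2 ✗ — fails.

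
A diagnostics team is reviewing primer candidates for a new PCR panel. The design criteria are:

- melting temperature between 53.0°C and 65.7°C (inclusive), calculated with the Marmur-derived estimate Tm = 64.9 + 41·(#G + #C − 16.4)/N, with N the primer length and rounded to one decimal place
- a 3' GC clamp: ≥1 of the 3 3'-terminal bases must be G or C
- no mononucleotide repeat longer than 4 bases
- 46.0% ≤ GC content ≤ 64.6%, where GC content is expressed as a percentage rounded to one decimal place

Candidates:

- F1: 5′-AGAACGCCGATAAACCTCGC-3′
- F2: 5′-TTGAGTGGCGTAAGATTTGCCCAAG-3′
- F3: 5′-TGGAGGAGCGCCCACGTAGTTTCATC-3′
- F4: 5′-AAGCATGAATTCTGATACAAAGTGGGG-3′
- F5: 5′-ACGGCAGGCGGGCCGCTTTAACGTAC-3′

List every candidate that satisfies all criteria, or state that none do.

F1, F2 and F3.

F1 (20 nt, A=7 T=2 G=4 C=7): Tm = 64.9 + 41·(11 − 16.4)/20 = 53.8°C ✓; 3' end CGC has 3 G/C ✓; longest run = 3 ✓; GC 11/20 = 55.0% ✓ — passes.
F2 (25 nt, A=6 T=7 G=8 C=4): Tm = 64.9 + 41·(12 − 16.4)/25 = 57.7°C ✓; 3' end AAG has 1 G/C ✓; longest run = 3 ✓; GC 12/25 = 48.0% ✓ — passes.
F3 (26 nt, A=5 T=6 G=8 C=7): Tm = 64.9 + 41·(15 − 16.4)/26 = 62.7°C ✓; 3' end ATC has 1 G/C ✓; longest run = 3 ✓; GC 15/26 = 57.7% ✓ — passes.
F4 (27 nt, A=10 T=6 G=8 C=3): Tm = 64.9 + 41·(11 − 16.4)/27 = 56.7°C ✓; 3' end GGG has 3 G/C ✓; longest run = 4 ✓; GC 11/27 = 40.7%, outside 46.0–64.6% ✗ — fails.
F5 (26 nt, A=5 T=4 G=9 C=8): Tm = 64.9 + 41·(17 − 16.4)/26 = 65.8°C, outside 53.0–65.7°C ✗; 3' end TAC has 1 G/C ✓; longest run = 3 ✓; GC 17/26 = 65.4%, outside 46.0–64.6% ✗ — fails.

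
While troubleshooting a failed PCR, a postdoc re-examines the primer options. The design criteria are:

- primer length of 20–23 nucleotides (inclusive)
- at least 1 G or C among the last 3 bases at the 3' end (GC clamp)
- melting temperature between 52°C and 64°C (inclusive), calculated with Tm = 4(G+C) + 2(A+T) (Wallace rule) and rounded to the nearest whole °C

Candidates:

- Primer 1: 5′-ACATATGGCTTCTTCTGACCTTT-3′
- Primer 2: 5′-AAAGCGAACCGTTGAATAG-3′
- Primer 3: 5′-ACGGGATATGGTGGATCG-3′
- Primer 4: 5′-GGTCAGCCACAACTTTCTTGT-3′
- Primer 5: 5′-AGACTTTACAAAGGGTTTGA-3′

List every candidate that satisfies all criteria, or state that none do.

Primer 4 and Primer 5.

Primer 1 (23 nt, A=4 T=10 G=3 C=6): length 23 ✓; 3' end TTT has 0 G/C, need ≥1 ✗; Tm = 2·14 + 4·9 = 64°C ✓ — fails.
Primer 2 (19 nt, A=8 T=3 G=5 C=3): length 19, outside 20–23 ✗; 3' end TAG has 1 G/C ✓; Tm = 2·11 + 4·8 = 54°C ✓ — fails.
Primer 3 (18 nt, A=4 T=4 G=8 C=2): length 18, outside 20–23 ✗; 3' end TCG has 2 G/C ✓; Tm = 2·8 + 4·10 = 56°C ✓ — fails.
Primer 4 (21 nt, A=4 T=7 G=4 C=6): length 21 ✓; 3' end TGT has 1 G/C ✓; Tm = 2·11 + 4·10 = 62°C ✓ — passes.
Primer 5 (20 nt, A=7 T=6 G=5 C=2): length 20 ✓; 3' end TGA has 1 G/C ✓; Tm = 2·13 + 4·7 = 54°C ✓ — passes.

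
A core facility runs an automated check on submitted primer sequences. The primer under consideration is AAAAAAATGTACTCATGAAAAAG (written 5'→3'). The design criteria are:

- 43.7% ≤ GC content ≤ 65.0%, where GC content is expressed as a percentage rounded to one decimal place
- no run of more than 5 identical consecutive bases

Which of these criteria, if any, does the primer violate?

Base counts: A=14, T=4, G=3, C=2 (length 23).
GC content: GC 5/23 = 21.7%, outside 43.7–65.0% ✗
homopolymer run: longest run = 7, exceeds 5 ✗

Fails: GC content, homopolymer run.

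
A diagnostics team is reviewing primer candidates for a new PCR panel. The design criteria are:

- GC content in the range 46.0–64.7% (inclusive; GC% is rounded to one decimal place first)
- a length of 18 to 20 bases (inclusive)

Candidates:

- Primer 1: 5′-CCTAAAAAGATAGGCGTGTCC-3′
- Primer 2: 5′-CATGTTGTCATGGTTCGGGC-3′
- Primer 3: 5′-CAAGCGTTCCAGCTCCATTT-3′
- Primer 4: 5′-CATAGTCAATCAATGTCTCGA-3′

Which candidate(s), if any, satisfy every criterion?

Primer 1 (21 nt, A=7 T=4 G=5 C=5): GC 10/21 = 47.6% ✓; length 21, outside 18–20 ✗ — fails.
Primer 2 (20 nt, A=2 T=7 G=7 C=4): GC 11/20 = 55.0% ✓; length 20 ✓ — passes.
Primer 3 (20 nt, A=4 T=6 G=3 C=7): GC 10/20 = 50.0% ✓; length 20 ✓ — passes.
Primer 4 (21 nt, A=7 T=6 G=3 C=5): GC 8/21 = 38.1%, outside 46.0–64.7% ✗; length 21, outside 18–20 ✗ — fails.

Primer 2 and Primer 3.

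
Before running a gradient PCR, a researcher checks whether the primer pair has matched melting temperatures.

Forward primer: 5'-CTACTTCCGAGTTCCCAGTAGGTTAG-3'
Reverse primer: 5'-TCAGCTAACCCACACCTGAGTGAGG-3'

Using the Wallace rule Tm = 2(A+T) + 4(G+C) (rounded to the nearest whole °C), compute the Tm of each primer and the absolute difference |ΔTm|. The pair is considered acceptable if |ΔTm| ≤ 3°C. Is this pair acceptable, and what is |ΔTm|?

Forward: A=5 T=8 G=6 C=7 → Tm = 2·13 + 4·13 = 78°C.
Reverse: A=7 T=4 G=6 C=8 → Tm = 2·11 + 4·14 = 78°C.
|ΔTm| = |78 − 78| = 0°C, ≤ 3°C.

|ΔTm| = 0°C; the pair is acceptable.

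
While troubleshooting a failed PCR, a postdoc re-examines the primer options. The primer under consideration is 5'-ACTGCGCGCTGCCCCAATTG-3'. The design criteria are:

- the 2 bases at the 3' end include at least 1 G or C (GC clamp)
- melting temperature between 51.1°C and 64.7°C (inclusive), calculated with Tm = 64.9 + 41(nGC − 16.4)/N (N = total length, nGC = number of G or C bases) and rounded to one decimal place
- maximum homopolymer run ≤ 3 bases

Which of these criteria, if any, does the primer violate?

Fails: homopolymer run.

Base counts: A=3, T=4, G=5, C=8 (length 20).
GC clamp: 3' end TG has 1 G/C ✓
Tm: Tm = 64.9 + 41·(13 − 16.4)/20 = 57.9°C ✓
homopolymer run: longest run = 4, exceeds 3 ✗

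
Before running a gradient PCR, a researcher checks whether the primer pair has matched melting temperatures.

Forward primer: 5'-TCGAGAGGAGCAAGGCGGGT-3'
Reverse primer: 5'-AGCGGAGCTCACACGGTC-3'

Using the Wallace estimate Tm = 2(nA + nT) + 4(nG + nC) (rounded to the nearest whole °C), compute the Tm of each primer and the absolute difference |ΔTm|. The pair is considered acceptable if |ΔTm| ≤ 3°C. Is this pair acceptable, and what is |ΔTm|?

Forward: A=5 T=2 G=10 C=3 → Tm = 2·7 + 4·13 = 66°C.
Reverse: A=4 T=2 G=6 C=6 → Tm = 2·6 + 4·12 = 60°C.
|ΔTm| = |66 − 60| = 6°C, > 3°C.

|ΔTm| = 6°C; the pair is not acceptable.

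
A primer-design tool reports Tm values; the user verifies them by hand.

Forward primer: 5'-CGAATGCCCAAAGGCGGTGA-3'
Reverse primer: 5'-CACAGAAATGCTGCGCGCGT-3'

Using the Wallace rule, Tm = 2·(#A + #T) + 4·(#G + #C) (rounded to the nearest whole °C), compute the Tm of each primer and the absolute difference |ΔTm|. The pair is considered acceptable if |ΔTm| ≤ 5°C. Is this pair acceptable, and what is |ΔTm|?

|ΔTm| = 0°C; the pair is acceptable.

Forward: A=6 T=2 G=7 C=5 → Tm = 2·8 + 4·12 = 64°C.
Reverse: A=5 T=3 G=6 C=6 → Tm = 2·8 + 4·12 = 64°C.
|ΔTm| = |64 − 64| = 0°C, ≤ 5°C.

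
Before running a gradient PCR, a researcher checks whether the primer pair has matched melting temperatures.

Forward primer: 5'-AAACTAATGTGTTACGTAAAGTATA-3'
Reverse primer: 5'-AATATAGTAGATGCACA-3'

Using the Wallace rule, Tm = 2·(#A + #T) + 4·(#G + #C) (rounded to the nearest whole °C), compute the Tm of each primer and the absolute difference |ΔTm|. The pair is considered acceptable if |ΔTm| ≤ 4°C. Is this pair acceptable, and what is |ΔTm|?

|ΔTm| = 18°C; the pair is not acceptable.

Forward: A=11 T=8 G=4 C=2 → Tm = 2·19 + 4·6 = 62°C.
Reverse: A=8 T=4 G=3 C=2 → Tm = 2·12 + 4·5 = 44°C.
|ΔTm| = |62 − 44| = 18°C, > 4°C.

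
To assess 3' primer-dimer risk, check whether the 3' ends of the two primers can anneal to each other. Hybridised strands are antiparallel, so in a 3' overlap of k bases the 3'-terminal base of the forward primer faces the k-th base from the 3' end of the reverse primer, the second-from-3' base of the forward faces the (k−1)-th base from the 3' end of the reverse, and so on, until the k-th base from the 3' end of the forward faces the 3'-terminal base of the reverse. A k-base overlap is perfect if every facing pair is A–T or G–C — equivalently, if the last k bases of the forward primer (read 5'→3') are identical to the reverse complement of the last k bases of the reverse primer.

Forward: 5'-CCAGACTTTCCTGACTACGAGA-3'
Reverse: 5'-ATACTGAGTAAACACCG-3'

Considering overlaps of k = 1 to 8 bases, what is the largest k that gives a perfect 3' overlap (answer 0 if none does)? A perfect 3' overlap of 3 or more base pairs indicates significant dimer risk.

Longest perfect overlap: 0 complementary base pairs; below the dimer-risk threshold (threshold 3).

Last 8 bases (5'→3') — forward …CTACGAGA, reverse …AAACACCG.
Reverse complement of the reverse primer's last 8 bases: CGGTGTTT; its first k bases are the reverse complement of the reverse primer's last k bases, so a perfect k-base overlap needs the forward primer's last k bases to equal them.
Comparing (forward last k vs required): k=1: A vs C ✗; k=2: GA vs CG ✗; k=3: AGA vs CGG ✗; k=4: GAGA vs CGGT ✗; k=5: CGAGA vs CGGTG ✗; k=6: ACGAGA vs CGGTGT ✗; k=7: TACGAGA vs CGGTGTT ✗; k=8: CTACGAGA vs CGGTGTTT ✗.
No overlap length from 1 to 8 is perfect, so the longest perfect 3' overlap is 0.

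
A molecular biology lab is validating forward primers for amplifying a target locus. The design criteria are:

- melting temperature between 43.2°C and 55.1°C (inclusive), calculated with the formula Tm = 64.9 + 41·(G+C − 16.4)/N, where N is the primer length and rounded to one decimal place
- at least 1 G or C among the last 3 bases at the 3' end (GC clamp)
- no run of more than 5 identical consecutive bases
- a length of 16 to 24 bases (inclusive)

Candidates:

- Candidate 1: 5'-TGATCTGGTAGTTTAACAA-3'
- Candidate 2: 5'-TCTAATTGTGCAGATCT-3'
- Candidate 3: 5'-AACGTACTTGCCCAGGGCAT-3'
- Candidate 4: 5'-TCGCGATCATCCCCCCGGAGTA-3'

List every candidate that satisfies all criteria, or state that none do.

Candidate 3 only.

Candidate 1 (19 nt, A=6 T=7 G=4 C=2): Tm = 64.9 + 41·(6 − 16.4)/19 = 42.5°C, outside 43.2–55.1°C ✗; 3' end CAA has 1 G/C ✓; longest run = 3 ✓; length 19 ✓ — fails.
Candidate 2 (17 nt, A=4 T=7 G=3 C=3): Tm = 64.9 + 41·(6 − 16.4)/17 = 39.8°C, outside 43.2–55.1°C ✗; 3' end TCT has 1 G/C ✓; longest run = 2 ✓; length 17 ✓ — fails.
Candidate 3 (20 nt, A=5 T=4 G=5 C=6): Tm = 64.9 + 41·(11 − 16.4)/20 = 53.8°C ✓; 3' end CAT has 1 G/C ✓; longest run = 3 ✓; length 20 ✓ — passes.
Candidate 4 (22 nt, A=4 T=4 G=5 C=9): Tm = 64.9 + 41·(14 − 16.4)/22 = 60.4°C, outside 43.2–55.1°C ✗; 3' end GTA has 1 G/C ✓; longest run = 6, exceeds 5 ✗; length 22 ✓ — fails.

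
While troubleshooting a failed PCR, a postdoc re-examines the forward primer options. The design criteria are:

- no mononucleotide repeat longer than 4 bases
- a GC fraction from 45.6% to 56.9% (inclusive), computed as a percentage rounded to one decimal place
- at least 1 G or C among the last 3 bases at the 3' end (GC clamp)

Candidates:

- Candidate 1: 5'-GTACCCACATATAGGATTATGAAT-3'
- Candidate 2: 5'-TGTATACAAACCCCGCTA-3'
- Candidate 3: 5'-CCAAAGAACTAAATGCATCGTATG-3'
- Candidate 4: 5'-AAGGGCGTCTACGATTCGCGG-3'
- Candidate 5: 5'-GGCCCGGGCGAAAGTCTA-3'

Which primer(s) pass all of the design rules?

Candidate 1 (24 nt, A=9 T=7 G=4 C=4): longest run = 3 ✓; GC 8/24 = 33.3%, outside 45.6–56.9% ✗; 3' end AAT has 0 G/C, need ≥1 ✗ — fails.
Candidate 2 (18 nt, A=6 T=4 G=2 C=6): longest run = 4 ✓; GC 8/18 = 44.4%, outside 45.6–56.9% ✗; 3' end CTA has 1 G/C ✓ — fails.
Candidate 3 (24 nt, A=10 T=5 G=4 C=5): longest run = 3 ✓; GC 9/24 = 37.5%, outside 45.6–56.9% ✗; 3' end ATG has 1 G/C ✓ — fails.
Candidate 4 (21 nt, A=4 T=4 G=8 C=5): longest run = 3 ✓; GC 13/21 = 61.9%, outside 45.6–56.9% ✗; 3' end CGG has 3 G/C ✓ — fails.
Candidate 5 (18 nt, A=4 T=2 G=7 C=5): longest run = 3 ✓; GC 12/18 = 66.7%, outside 45.6–56.9% ✗; 3' end CTA has 1 G/C ✓ — fails.

None of the candidates satisfy all criteria.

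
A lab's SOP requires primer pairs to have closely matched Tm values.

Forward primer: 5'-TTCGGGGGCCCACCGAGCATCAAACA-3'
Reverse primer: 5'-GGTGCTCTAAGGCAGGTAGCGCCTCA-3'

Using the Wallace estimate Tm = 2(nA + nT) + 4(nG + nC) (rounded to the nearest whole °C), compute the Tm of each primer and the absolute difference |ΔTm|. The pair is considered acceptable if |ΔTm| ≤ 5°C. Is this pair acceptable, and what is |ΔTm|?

Forward: A=7 T=3 G=7 C=9 → Tm = 2·10 + 4·16 = 84°C.
Reverse: A=5 T=5 G=9 C=7 → Tm = 2·10 + 4·16 = 84°C.
|ΔTm| = |84 − 84| = 0°C, ≤ 5°C.

|ΔTm| = 0°C; the pair is acceptable.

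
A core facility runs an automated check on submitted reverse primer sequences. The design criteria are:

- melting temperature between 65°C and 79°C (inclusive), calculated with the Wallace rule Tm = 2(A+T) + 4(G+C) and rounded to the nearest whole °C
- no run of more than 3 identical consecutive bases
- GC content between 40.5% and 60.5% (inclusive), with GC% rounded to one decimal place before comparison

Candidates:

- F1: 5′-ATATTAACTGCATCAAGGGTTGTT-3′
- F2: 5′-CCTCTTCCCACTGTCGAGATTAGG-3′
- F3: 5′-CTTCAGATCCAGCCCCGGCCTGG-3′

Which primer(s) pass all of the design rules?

F2 only.

F1 (24 nt, A=7 T=9 G=5 C=3): Tm = 2·16 + 4·8 = 64°C, outside 65–79°C ✗; longest run = 3 ✓; GC 8/24 = 33.3%, outside 40.5–60.5% ✗ — fails.
F2 (24 nt, A=4 T=7 G=5 C=8): Tm = 2·11 + 4·13 = 74°C ✓; longest run = 3 ✓; GC 13/24 = 54.2% ✓ — passes.
F3 (23 nt, A=3 T=4 G=6 C=10): Tm = 2·7 + 4·16 = 78°C ✓; longest run = 4, exceeds 3 ✗; GC 16/23 = 69.6%, outside 40.5–60.5% ✗ — fails.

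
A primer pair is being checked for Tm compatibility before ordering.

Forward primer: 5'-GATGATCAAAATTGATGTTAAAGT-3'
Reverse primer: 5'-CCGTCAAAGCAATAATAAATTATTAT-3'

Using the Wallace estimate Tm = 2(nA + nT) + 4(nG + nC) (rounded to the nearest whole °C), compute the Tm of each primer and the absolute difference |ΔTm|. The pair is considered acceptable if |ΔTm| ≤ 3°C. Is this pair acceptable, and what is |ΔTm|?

|ΔTm| = 4°C; the pair is not acceptable.

Forward: A=10 T=8 G=5 C=1 → Tm = 2·18 + 4·6 = 60°C.
Reverse: A=12 T=8 G=2 C=4 → Tm = 2·20 + 4·6 = 64°C.
|ΔTm| = |60 − 64| = 4°C, > 3°C.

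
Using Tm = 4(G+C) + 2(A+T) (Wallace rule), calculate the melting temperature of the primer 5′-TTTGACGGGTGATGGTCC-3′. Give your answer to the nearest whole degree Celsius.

Base counts: A=2, T=6, G=7, C=3 (length 18).
Tm = 2·(2+6) + 4·(7+3) = 2·8 + 4·10 = 16 + 40 = 56°C.

56°C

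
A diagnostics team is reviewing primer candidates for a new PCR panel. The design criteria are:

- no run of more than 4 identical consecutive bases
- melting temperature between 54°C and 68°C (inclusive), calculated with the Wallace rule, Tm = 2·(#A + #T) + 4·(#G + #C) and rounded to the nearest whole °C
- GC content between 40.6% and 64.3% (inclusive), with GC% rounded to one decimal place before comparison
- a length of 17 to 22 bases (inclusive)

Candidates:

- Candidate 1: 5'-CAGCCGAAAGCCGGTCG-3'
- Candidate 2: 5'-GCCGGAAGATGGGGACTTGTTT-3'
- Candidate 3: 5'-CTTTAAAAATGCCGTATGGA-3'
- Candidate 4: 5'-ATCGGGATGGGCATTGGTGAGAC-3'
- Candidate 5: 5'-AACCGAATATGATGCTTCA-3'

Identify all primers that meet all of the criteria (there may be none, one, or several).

Candidate 2 only.

Candidate 1 (17 nt, A=4 T=1 G=6 C=6): longest run = 3 ✓; Tm = 2·5 + 4·12 = 58°C ✓; GC 12/17 = 70.6%, outside 40.6–64.3% ✗; length 17 ✓ — fails.
Candidate 2 (22 nt, A=4 T=6 G=9 C=3): longest run = 4 ✓; Tm = 2·10 + 4·12 = 68°C ✓; GC 12/22 = 54.5% ✓; length 22 ✓ — passes.
Candidate 3 (20 nt, A=7 T=6 G=4 C=3): longest run = 5, exceeds 4 ✗; Tm = 2·13 + 4·7 = 54°C ✓; GC 7/20 = 35.0%, outside 40.6–64.3% ✗; length 20 ✓ — fails.
Candidate 4 (23 nt, A=5 T=5 G=10 C=3): longest run = 3 ✓; Tm = 2·10 + 4·13 = 72°C, outside 54–68°C ✗; GC 13/23 = 56.5% ✓; length 23, outside 17–22 ✗ — fails.
Candidate 5 (19 nt, A=7 T=5 G=3 C=4): longest run = 2 ✓; Tm = 2·12 + 4·7 = 52°C, outside 54–68°C ✗; GC 7/19 = 36.8%, outside 40.6–64.3% ✗; length 19 ✓ — fails.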